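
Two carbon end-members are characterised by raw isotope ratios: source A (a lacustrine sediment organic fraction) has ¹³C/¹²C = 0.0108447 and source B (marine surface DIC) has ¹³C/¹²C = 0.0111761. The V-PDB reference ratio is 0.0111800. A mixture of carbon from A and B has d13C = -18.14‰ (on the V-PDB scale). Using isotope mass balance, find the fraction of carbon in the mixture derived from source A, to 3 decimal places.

δ_A = (0.0108447/0.0111800 − 1)×1000 = (0.970009 − 1)×1000 = -29.991‰
δ_B = (0.0111761/0.0111800 − 1)×1000 = (0.999651 − 1)×1000 = -0.349‰
f_A = (δ_mix − δ_B)/(δ_A − δ_B) = (-18.14 − (-0.349))/(-29.991 − (-0.349))
f_A = -17.791 / -29.642 = 0.6002

0.600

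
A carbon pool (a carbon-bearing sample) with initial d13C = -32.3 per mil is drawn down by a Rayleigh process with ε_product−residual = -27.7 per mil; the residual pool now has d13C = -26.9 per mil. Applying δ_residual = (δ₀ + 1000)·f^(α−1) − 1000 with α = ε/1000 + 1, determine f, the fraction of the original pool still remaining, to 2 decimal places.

0.82

α − 1 = ε/1000 = -0.0277
(δ_res + 1000)/(δ₀ + 1000) = (-26.9 + 1000)/(-32.3 + 1000) = 973.1/967.7 = 1.005580
f = 1.005580^(1/-0.0277) = exp(ln(1.005580)/-0.0277) = exp(0.00556/-0.0277)
f = exp(-0.2009) = 0.8180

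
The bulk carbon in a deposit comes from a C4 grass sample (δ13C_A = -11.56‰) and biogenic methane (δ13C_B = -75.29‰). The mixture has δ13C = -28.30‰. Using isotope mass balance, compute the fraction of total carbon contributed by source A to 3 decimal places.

0.737

δ_mix = f_A·δ_A + (1 − f_A)·δ_B  ⇒  f_A = (δ_mix − δ_B)/(δ_A − δ_B)
f_A = (-28.30 − (-75.29)) / (-11.56 − (-75.29))
f_A = 46.99 / 63.73 = 0.7373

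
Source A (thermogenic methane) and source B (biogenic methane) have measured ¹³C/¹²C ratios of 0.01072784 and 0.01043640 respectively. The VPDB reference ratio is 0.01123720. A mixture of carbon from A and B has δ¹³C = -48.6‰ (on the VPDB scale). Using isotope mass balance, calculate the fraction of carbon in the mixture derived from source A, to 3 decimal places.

0.874

δ_A = (0.01072784/0.01123720 − 1)×1000 = (0.954672 − 1)×1000 = -45.328‰
δ_B = (0.01043640/0.01123720 − 1)×1000 = (0.928737 − 1)×1000 = -71.263‰
f_A = (δ_mix − δ_B)/(δ_A − δ_B) = (-48.6 − (-71.263))/(-45.328 − (-71.263))
f_A = 22.663 / 25.935 = 0.8738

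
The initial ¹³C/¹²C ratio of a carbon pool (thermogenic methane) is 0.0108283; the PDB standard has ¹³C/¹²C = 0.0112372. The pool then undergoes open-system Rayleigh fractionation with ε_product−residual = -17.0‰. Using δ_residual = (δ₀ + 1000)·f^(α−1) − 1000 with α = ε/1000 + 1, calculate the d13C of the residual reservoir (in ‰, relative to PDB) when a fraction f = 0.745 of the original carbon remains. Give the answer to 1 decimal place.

-31.6‰

δ₀ = (0.0108283/0.0112372 − 1)×1000 = (0.963612 − 1)×1000 = -36.388‰
α − 1 = ε/1000 = -0.0170
f^(α−1) = 0.745^(-0.0170) = 1.005017
δ_res = (-36.388 + 1000) × 1.005017 − 1000 = 968.446 − 1000 = -31.55‰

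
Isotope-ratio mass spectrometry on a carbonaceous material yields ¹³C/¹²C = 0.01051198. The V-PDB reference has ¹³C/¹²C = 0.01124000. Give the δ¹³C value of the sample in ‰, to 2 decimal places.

-64.77‰

δ¹³C = (R_sample / R_standard − 1) × 1000
R_sample / R_standard = 0.01051198 / 0.01124000 = 0.935230
δ¹³C = (0.935230 − 1) × 1000 = -64.770‰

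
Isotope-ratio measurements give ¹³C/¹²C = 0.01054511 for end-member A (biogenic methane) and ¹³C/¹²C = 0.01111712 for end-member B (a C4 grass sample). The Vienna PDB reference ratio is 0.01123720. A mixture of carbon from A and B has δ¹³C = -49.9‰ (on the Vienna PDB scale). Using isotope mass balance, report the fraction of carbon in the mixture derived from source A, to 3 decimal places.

0.770

δ_A = (0.01054511/0.01123720 − 1)×1000 = (0.938411 − 1)×1000 = -61.589‰
δ_B = (0.01111712/0.01123720 − 1)×1000 = (0.989314 − 1)×1000 = -10.686‰
f_A = (δ_mix − δ_B)/(δ_A − δ_B) = (-49.9 − (-10.686))/(-61.589 − (-10.686))
f_A = -39.214 / -50.903 = 0.7704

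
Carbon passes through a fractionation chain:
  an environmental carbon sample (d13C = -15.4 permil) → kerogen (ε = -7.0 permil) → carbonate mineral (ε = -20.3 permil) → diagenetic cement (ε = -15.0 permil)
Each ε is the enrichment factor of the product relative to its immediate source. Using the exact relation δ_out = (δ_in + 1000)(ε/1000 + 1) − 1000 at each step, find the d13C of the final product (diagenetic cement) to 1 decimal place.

step 1: δ = (-15.40 + 1000)·(-7.0/1000 + 1) − 1000 = -22.29 permil
step 2: δ = (-22.29 + 1000)·(-20.3/1000 + 1) − 1000 = -42.14 permil
step 3: δ = (-42.14 + 1000)·(-15.0/1000 + 1) − 1000 = -56.51 permil

-56.5 permil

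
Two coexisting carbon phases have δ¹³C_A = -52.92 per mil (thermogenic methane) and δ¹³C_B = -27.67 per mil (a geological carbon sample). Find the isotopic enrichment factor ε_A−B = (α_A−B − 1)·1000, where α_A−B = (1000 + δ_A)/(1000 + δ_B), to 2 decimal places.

α_A−B = (1000 + -52.92) / (1000 + -27.67) = 947.08 / 972.33 = 0.974031
ε_A−B = (0.974031 − 1) × 1000 = -25.969 per mil
(The approximation ε ≈ δ_A − δ_B would give -25.25 per mil.)

-25.97 per mil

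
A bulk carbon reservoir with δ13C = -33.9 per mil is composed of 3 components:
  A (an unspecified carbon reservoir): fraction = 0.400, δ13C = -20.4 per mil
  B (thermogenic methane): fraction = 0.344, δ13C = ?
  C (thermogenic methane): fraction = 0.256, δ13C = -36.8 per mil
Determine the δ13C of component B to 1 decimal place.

Isotope mass balance: δ_bulk = Σ fᵢ·δᵢ.
-33.9 = 0.400×(-20.4) + 0.344×δ_B + 0.256×(-36.8)
0.344·δ_B = -33.9 − (-17.581) = -16.319
δ_B = -16.319 / 0.344 = -47.44 per mil

-47.4 per mil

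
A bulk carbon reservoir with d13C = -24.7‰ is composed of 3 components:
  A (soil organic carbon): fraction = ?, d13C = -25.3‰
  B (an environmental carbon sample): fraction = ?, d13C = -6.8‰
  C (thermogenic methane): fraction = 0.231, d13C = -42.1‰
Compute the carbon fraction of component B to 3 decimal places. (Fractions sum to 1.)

Let f_B and f_A be the unknown fractions; fractions sum to 1 so f_B + f_A = 0.769.
Mass balance: Σ fᵢ·δᵢ = δ_bulk ⇒ f_B·(-6.8) + f_A·(-25.3) = -24.7 − (-9.725) = -14.975
Substitute f_A = 0.769 − f_B:
f_B·(-6.8 − -25.3) = -14.975 − 0.769×(-25.3) = 4.481
f_B = 4.481 / 18.5 = 0.2422

0.242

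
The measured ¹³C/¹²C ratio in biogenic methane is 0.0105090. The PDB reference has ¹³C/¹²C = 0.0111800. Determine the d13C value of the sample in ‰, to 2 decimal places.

d13C = (R_sample / R_standard − 1) × 1000
R_sample / R_standard = 0.0105090 / 0.0111800 = 0.939982
d13C = (0.939982 − 1) × 1000 = -60.018‰

-60.02‰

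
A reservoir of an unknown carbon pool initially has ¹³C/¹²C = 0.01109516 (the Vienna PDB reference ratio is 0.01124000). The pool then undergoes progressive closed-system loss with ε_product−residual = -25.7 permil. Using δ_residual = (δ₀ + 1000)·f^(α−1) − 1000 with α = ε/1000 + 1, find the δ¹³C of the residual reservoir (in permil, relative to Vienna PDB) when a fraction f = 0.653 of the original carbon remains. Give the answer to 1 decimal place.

δ₀ = (0.01109516/0.01124000 − 1)×1000 = (0.987114 − 1)×1000 = -12.886 permil
α − 1 = ε/1000 = -0.0257
f^(α−1) = 0.653^(-0.0257) = 1.011013
δ_res = (-12.886 + 1000) × 1.011013 − 1000 = 997.985 − 1000 = -2.02 permil

-2.0 permil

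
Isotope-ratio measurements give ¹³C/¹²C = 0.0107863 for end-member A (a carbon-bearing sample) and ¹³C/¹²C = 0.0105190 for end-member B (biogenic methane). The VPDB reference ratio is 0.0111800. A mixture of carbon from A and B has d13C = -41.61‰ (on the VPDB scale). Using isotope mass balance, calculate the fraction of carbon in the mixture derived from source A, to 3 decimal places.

0.733

δ_A = (0.0107863/0.0111800 − 1)×1000 = (0.964785 − 1)×1000 = -35.215‰
δ_B = (0.0105190/0.0111800 − 1)×1000 = (0.940877 − 1)×1000 = -59.123‰
f_A = (δ_mix − δ_B)/(δ_A − δ_B) = (-41.61 − (-59.123))/(-35.215 − (-59.123))
f_A = 17.513 / 23.909 = 0.7325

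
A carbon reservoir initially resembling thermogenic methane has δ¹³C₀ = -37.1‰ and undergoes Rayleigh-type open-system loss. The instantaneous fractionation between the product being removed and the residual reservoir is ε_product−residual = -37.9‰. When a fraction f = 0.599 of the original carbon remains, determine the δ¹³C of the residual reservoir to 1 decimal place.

Rayleigh residual: δ_res = (δ₀ + 1000)·f^(α−1) − 1000
α = ε/1000 + 1 = 0.96210, so α − 1 = -0.03790
f^(α−1) = 0.599^(-0.03790) = 1.019613
δ_res = (-37.1 + 1000) × 1.019613 − 1000 = 981.786 − 1000 = -18.21‰

-18.2‰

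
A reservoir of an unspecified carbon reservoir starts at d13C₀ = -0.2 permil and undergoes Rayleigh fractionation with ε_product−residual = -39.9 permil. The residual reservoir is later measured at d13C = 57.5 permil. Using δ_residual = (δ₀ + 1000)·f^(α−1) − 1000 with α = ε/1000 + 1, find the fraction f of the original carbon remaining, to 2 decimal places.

0.25

α − 1 = ε/1000 = -0.0399
(δ_res + 1000)/(δ₀ + 1000) = (57.5 + 1000)/(-0.2 + 1000) = 1057.5/999.8 = 1.057712
f = 1.057712^(1/-0.0399) = exp(ln(1.057712)/-0.0399) = exp(0.05611/-0.0399)
f = exp(-1.4062) = 0.2451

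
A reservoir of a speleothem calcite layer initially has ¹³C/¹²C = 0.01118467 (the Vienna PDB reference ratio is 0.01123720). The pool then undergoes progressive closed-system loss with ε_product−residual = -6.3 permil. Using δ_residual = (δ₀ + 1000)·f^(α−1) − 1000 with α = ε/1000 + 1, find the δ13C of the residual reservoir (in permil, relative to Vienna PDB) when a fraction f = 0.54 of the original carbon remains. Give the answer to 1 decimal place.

δ₀ = (0.01118467/0.01123720 − 1)×1000 = (0.995325 − 1)×1000 = -4.675 permil
α − 1 = ε/1000 = -0.0063
f^(α−1) = 0.54^(-0.0063) = 1.003890
δ_res = (-4.675 + 1000) × 1.003890 − 1000 = 999.197 − 1000 = -0.80 permil

-0.8 permil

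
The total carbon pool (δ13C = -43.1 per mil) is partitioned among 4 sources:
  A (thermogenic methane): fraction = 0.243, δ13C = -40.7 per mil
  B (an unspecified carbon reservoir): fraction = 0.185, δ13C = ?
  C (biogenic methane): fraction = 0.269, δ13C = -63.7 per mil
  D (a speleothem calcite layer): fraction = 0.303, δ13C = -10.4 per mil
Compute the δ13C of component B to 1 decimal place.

Isotope mass balance: δ_bulk = Σ fᵢ·δᵢ.
-43.1 = 0.243×(-40.7) + 0.185×δ_B + 0.269×(-63.7) + 0.303×(-10.4)
0.185·δ_B = -43.1 − (-30.177) = -12.923
δ_B = -12.923 / 0.185 = -69.86 per mil

-69.9 per mil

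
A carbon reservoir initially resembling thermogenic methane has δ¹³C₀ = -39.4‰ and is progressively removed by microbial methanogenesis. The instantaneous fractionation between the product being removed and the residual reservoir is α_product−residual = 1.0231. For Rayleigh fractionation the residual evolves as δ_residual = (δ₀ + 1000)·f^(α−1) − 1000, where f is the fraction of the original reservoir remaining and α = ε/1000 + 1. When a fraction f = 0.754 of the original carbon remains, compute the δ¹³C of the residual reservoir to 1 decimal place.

Rayleigh residual: δ_res = (δ₀ + 1000)·f^(α−1) − 1000
α − 1 = 0.02310
f^(α−1) = 0.754^(0.02310) = 0.993499
δ_res = (-39.4 + 1000) × 0.993499 − 1000 = 954.355 − 1000 = -45.65‰

-45.6‰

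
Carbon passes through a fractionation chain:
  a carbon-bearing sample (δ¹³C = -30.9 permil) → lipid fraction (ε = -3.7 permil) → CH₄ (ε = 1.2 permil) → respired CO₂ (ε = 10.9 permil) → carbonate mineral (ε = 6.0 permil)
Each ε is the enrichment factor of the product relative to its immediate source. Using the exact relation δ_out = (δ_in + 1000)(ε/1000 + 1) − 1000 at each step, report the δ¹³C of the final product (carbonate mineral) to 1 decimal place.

step 1: δ = (-30.90 + 1000)·(-3.7/1000 + 1) − 1000 = -34.49 permil
step 2: δ = (-34.49 + 1000)·(1.2/1000 + 1) − 1000 = -33.33 permil
step 3: δ = (-33.33 + 1000)·(10.9/1000 + 1) − 1000 = -22.79 permil
step 4: δ = (-22.79 + 1000)·(6.0/1000 + 1) − 1000 = -16.93 permil

-16.9 permil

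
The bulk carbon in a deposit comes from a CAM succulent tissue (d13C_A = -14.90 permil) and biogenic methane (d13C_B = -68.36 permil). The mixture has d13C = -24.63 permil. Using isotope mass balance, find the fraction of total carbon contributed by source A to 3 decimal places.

δ_mix = f_A·δ_A + (1 − f_A)·δ_B  ⇒  f_A = (δ_mix − δ_B)/(δ_A − δ_B)
f_A = (-24.63 − (-68.36)) / (-14.90 − (-68.36))
f_A = 43.73 / 53.46 = 0.8180

0.818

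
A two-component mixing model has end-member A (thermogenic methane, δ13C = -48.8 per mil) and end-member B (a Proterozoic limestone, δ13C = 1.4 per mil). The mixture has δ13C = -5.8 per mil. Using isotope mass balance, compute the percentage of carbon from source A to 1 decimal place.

δ_mix = f_A·δ_A + (1 − f_A)·δ_B  ⇒  f_A = (δ_mix − δ_B)/(δ_A − δ_B)
f_A = (-5.8 − (1.4)) / (-48.8 − (1.4))
f_A = -7.2 / -50.2 = 0.1434

14.3%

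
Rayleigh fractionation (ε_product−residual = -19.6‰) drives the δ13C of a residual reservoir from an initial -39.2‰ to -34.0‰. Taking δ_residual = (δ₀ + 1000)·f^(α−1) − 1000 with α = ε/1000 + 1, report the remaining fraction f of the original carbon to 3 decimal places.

0.759

α − 1 = ε/1000 = -0.0196
(δ_res + 1000)/(δ₀ + 1000) = (-34.0 + 1000)/(-39.2 + 1000) = 966.0/960.8 = 1.005412
f = 1.005412^(1/-0.0196) = exp(ln(1.005412)/-0.0196) = exp(0.00540/-0.0196)
f = exp(-0.2754) = 0.7593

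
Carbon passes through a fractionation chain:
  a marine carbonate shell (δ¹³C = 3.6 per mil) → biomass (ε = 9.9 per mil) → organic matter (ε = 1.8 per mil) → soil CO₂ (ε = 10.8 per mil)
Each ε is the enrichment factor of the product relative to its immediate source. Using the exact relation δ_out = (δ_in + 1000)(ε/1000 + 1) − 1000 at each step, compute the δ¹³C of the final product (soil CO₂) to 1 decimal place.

step 1: δ = (3.60 + 1000)·(9.9/1000 + 1) − 1000 = 13.54 per mil
step 2: δ = (13.54 + 1000)·(1.8/1000 + 1) − 1000 = 15.36 per mil
step 3: δ = (15.36 + 1000)·(10.8/1000 + 1) − 1000 = 26.33 per mil

26.3 per mil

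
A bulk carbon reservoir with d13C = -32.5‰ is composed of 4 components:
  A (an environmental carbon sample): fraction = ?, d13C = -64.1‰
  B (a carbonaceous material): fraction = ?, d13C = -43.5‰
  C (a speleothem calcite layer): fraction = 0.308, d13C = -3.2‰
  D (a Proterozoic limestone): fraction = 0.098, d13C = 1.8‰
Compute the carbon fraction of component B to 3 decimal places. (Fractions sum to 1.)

0.310

Let f_B and f_A be the unknown fractions; fractions sum to 1 so f_B + f_A = 0.594.
Mass balance: Σ fᵢ·δᵢ = δ_bulk ⇒ f_B·(-43.5) + f_A·(-64.1) = -32.5 − (-0.809) = -31.691
Substitute f_A = 0.594 − f_B:
f_B·(-43.5 − -64.1) = -31.691 − 0.594×(-64.1) = 6.385
f_B = 6.385 / 20.6 = 0.3099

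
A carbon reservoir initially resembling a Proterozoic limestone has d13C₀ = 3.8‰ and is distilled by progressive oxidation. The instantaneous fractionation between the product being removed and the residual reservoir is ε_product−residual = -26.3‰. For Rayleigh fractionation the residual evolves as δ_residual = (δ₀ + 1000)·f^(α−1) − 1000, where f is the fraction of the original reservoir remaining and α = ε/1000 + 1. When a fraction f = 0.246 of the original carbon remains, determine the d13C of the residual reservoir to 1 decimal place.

Rayleigh residual: δ_res = (δ₀ + 1000)·f^(α−1) − 1000
α = ε/1000 + 1 = 0.97370, so α − 1 = -0.02630
f^(α−1) = 0.246^(-0.02630) = 1.037572
δ_res = (3.8 + 1000) × 1.037572 − 1000 = 1041.515 − 1000 = 41.52‰

41.5‰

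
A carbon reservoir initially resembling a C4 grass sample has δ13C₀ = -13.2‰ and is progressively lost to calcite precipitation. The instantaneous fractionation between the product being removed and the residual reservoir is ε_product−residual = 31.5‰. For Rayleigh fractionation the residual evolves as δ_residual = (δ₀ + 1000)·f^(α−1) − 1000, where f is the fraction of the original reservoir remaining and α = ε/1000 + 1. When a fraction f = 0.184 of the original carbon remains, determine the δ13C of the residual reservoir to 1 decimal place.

Rayleigh residual: δ_res = (δ₀ + 1000)·f^(α−1) − 1000
α = ε/1000 + 1 = 1.03150, so α − 1 = 0.03150
f^(α−1) = 0.184^(0.03150) = 0.948073
δ_res = (-13.2 + 1000) × 0.948073 − 1000 = 935.558 − 1000 = -64.44‰

-64.4‰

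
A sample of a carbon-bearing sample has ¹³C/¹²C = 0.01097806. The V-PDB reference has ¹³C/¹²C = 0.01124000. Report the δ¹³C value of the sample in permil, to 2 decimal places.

-23.30 permil

δ¹³C = (R_sample / R_standard − 1) × 1000
R_sample / R_standard = 0.01097806 / 0.01124000 = 0.976696
δ¹³C = (0.976696 − 1) × 1000 = -23.304 permil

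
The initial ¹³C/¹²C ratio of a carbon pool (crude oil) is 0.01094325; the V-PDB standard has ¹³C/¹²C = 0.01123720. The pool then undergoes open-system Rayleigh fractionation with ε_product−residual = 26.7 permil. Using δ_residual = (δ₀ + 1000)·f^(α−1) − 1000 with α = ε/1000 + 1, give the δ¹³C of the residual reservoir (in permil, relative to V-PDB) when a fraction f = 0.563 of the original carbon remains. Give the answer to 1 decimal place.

δ₀ = (0.01094325/0.01123720 − 1)×1000 = (0.973841 − 1)×1000 = -26.159 permil
α − 1 = ε/1000 = 0.0267
f^(α−1) = 0.563^(0.0267) = 0.984779
δ_res = (-26.159 + 1000) × 0.984779 − 1000 = 959.018 − 1000 = -40.98 permil

-41.0 permil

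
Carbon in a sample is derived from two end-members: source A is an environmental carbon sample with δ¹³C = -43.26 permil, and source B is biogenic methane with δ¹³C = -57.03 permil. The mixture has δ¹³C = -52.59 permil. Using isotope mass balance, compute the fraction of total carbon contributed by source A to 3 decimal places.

0.322

δ_mix = f_A·δ_A + (1 − f_A)·δ_B  ⇒  f_A = (δ_mix − δ_B)/(δ_A − δ_B)
f_A = (-52.59 − (-57.03)) / (-43.26 − (-57.03))
f_A = 4.44 / 13.77 = 0.3224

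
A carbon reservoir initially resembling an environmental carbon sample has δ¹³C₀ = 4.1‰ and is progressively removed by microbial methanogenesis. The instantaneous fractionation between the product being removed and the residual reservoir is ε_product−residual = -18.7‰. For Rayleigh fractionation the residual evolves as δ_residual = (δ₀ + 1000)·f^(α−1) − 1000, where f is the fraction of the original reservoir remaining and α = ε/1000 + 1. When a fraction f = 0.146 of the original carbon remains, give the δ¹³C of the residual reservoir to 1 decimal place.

Rayleigh residual: δ_res = (δ₀ + 1000)·f^(α−1) − 1000
α = ε/1000 + 1 = 0.98130, so α − 1 = -0.01870
f^(α−1) = 0.146^(-0.01870) = 1.036637
δ_res = (4.1 + 1000) × 1.036637 − 1000 = 1040.887 − 1000 = 40.89‰

40.9‰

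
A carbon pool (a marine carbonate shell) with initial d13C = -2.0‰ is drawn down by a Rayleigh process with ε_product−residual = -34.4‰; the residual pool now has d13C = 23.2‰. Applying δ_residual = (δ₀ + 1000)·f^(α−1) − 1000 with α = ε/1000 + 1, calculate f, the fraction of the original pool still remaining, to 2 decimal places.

0.48

α − 1 = ε/1000 = -0.0344
(δ_res + 1000)/(δ₀ + 1000) = (23.2 + 1000)/(-2.0 + 1000) = 1023.2/998.0 = 1.025251
f = 1.025251^(1/-0.0344) = exp(ln(1.025251)/-0.0344) = exp(0.02494/-0.0344)
f = exp(-0.7249) = 0.4844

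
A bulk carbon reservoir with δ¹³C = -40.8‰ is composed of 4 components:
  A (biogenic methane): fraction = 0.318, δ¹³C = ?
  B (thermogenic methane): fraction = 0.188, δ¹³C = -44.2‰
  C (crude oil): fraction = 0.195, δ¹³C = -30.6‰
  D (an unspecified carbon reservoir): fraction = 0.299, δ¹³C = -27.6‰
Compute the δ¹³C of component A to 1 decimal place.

Isotope mass balance: δ_bulk = Σ fᵢ·δᵢ.
-40.8 = 0.318×δ_A + 0.188×(-44.2) + 0.195×(-30.6) + 0.299×(-27.6)
0.318·δ_A = -40.8 − (-22.529) = -18.271
δ_A = -18.271 / 0.318 = -57.46‰

-57.5‰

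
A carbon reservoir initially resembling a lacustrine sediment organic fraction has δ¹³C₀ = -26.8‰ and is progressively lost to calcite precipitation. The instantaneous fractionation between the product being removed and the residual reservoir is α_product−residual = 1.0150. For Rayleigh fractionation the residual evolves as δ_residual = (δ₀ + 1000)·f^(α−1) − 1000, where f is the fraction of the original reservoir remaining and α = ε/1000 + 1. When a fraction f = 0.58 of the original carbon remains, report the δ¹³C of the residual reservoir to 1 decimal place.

Rayleigh residual: δ_res = (δ₀ + 1000)·f^(α−1) − 1000
α − 1 = 0.01500
f^(α−1) = 0.58^(0.01500) = 0.991862
δ_res = (-26.8 + 1000) × 0.991862 − 1000 = 965.280 − 1000 = -34.72‰

-34.7‰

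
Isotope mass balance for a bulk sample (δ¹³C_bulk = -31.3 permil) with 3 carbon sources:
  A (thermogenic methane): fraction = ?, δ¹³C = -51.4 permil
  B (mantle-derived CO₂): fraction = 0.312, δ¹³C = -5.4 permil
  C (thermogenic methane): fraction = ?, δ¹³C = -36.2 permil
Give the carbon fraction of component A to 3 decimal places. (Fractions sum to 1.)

Let f_A and f_C be the unknown fractions; fractions sum to 1 so f_A + f_C = 0.688.
Mass balance: Σ fᵢ·δᵢ = δ_bulk ⇒ f_A·(-51.4) + f_C·(-36.2) = -31.3 − (-1.685) = -29.615
Substitute f_C = 0.688 − f_A:
f_A·(-51.4 − -36.2) = -29.615 − 0.688×(-36.2) = -4.710
f_A = -4.710 / -15.2 = 0.3098

0.310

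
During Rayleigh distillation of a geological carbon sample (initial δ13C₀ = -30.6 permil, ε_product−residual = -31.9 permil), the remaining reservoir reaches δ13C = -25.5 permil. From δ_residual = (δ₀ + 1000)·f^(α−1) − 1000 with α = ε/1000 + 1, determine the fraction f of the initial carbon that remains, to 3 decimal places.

0.848

α − 1 = ε/1000 = -0.0319
(δ_res + 1000)/(δ₀ + 1000) = (-25.5 + 1000)/(-30.6 + 1000) = 974.5/969.4 = 1.005261
f = 1.005261^(1/-0.0319) = exp(ln(1.005261)/-0.0319) = exp(0.00525/-0.0319)
f = exp(-0.1645) = 0.8483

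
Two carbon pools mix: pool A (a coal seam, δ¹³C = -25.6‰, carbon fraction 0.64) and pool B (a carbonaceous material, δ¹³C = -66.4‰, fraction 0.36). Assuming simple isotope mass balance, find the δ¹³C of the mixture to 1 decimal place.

-40.3‰

δ_mix = f_A·δ_A + f_B·δ_B
δ_mix = 0.64 × (-25.6) + 0.36 × (-66.4)
δ_mix = -16.38 + -23.90 = -40.29‰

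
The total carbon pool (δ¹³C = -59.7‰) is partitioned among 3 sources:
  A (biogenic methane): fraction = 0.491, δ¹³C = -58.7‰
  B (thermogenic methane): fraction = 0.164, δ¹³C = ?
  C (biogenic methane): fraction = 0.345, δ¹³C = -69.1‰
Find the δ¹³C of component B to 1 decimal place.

Isotope mass balance: δ_bulk = Σ fᵢ·δᵢ.
-59.7 = 0.491×(-58.7) + 0.164×δ_B + 0.345×(-69.1)
0.164·δ_B = -59.7 − (-52.661) = -7.039
δ_B = -7.039 / 0.164 = -42.92‰

-42.9‰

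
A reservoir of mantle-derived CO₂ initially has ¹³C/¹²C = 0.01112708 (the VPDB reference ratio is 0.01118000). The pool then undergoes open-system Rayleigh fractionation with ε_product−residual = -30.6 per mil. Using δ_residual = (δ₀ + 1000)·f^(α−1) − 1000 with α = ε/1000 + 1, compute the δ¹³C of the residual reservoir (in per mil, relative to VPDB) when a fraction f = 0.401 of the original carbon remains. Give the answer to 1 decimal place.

δ₀ = (0.01112708/0.01118000 − 1)×1000 = (0.995267 − 1)×1000 = -4.733 per mil
α − 1 = ε/1000 = -0.0306
f^(α−1) = 0.401^(-0.0306) = 1.028357
δ_res = (-4.733 + 1000) × 1.028357 − 1000 = 1023.489 − 1000 = 23.49 per mil

23.5 per mil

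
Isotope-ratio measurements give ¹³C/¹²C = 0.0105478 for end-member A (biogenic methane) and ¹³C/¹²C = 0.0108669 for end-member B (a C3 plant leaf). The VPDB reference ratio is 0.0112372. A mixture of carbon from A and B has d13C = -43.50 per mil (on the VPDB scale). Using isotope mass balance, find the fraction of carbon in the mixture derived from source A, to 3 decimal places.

δ_A = (0.0105478/0.0112372 − 1)×1000 = (0.938650 − 1)×1000 = -61.350 per mil
δ_B = (0.0108669/0.0112372 − 1)×1000 = (0.967047 − 1)×1000 = -32.953 per mil
f_A = (δ_mix − δ_B)/(δ_A − δ_B) = (-43.50 − (-32.953))/(-61.350 − (-32.953))
f_A = -10.547 / -28.397 = 0.3714

0.371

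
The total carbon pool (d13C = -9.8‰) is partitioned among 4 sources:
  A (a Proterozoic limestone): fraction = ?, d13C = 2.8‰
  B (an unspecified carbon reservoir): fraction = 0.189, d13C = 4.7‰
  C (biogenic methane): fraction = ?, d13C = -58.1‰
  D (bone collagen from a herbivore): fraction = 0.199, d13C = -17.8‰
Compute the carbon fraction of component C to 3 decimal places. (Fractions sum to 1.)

Let f_C and f_A be the unknown fractions; fractions sum to 1 so f_C + f_A = 0.612.
Mass balance: Σ fᵢ·δᵢ = δ_bulk ⇒ f_C·(-58.1) + f_A·(2.8) = -9.8 − (-2.654) = -7.146
Substitute f_A = 0.612 − f_C:
f_C·(-58.1 − 2.8) = -7.146 − 0.612×(2.8) = -8.860
f_C = -8.860 / -60.9 = 0.1455

0.145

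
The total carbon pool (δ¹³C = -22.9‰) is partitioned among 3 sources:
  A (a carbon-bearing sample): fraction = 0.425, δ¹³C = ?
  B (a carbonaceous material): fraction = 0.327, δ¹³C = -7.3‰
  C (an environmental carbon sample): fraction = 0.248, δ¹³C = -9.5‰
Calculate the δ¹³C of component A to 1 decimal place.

-42.7‰

Isotope mass balance: δ_bulk = Σ fᵢ·δᵢ.
-22.9 = 0.425×δ_A + 0.327×(-7.3) + 0.248×(-9.5)
0.425·δ_A = -22.9 − (-4.743) = -18.157
δ_A = -18.157 / 0.425 = -42.72‰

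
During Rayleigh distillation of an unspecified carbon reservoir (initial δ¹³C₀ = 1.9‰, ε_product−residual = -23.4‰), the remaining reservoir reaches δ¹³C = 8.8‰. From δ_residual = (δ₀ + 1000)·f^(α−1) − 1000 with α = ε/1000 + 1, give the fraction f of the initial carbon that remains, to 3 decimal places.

α − 1 = ε/1000 = -0.0234
(δ_res + 1000)/(δ₀ + 1000) = (8.8 + 1000)/(1.9 + 1000) = 1008.8/1001.9 = 1.006887
f = 1.006887^(1/-0.0234) = exp(ln(1.006887)/-0.0234) = exp(0.00686/-0.0234)
f = exp(-0.2933) = 0.7458

0.746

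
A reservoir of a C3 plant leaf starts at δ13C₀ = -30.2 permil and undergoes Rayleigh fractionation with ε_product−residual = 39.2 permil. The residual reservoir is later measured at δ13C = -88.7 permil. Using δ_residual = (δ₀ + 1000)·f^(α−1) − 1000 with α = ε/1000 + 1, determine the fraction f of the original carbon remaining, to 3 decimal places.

0.205

α − 1 = ε/1000 = 0.0392
(δ_res + 1000)/(δ₀ + 1000) = (-88.7 + 1000)/(-30.2 + 1000) = 911.3/969.8 = 0.939678
f = 0.939678^(1/0.0392) = exp(ln(0.939678)/0.0392) = exp(-0.06222/0.0392)
f = exp(-1.5872) = 0.2045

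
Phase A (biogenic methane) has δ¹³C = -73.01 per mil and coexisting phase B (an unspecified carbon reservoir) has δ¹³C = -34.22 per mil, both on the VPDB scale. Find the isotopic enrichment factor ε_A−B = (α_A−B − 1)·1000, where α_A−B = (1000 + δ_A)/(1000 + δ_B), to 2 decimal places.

-40.16 per mil

α_A−B = (1000 + -73.01) / (1000 + -34.22) = 926.99 / 965.78 = 0.959836
ε_A−B = (0.959836 − 1) × 1000 = -40.164 per mil
(The approximation ε ≈ δ_A − δ_B would give -38.79 per mil.)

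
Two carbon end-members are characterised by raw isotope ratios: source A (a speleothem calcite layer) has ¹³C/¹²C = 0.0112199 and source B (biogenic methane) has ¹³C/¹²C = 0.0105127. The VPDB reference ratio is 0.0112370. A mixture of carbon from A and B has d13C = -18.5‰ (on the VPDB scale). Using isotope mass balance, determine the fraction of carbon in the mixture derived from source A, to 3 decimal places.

δ_A = (0.0112199/0.0112370 − 1)×1000 = (0.998478 − 1)×1000 = -1.522‰
δ_B = (0.0105127/0.0112370 − 1)×1000 = (0.935543 − 1)×1000 = -64.457‰
f_A = (δ_mix − δ_B)/(δ_A − δ_B) = (-18.5 − (-64.457))/(-1.522 − (-64.457))
f_A = 45.957 / 62.935 = 0.7302

0.730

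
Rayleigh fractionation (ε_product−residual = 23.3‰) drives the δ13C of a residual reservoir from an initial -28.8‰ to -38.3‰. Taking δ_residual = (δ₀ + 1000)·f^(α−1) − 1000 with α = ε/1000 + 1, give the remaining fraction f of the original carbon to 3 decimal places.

α − 1 = ε/1000 = 0.0233
(δ_res + 1000)/(δ₀ + 1000) = (-38.3 + 1000)/(-28.8 + 1000) = 961.7/971.2 = 0.990218
f = 0.990218^(1/0.0233) = exp(ln(0.990218)/0.0233) = exp(-0.00983/0.0233)
f = exp(-0.4219) = 0.6558

0.656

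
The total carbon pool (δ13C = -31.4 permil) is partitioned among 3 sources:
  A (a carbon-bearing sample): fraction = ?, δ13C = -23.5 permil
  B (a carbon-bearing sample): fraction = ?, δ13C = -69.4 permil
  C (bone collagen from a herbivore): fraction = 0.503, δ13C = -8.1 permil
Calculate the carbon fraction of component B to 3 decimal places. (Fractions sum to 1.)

0.341

Let f_B and f_A be the unknown fractions; fractions sum to 1 so f_B + f_A = 0.497.
Mass balance: Σ fᵢ·δᵢ = δ_bulk ⇒ f_B·(-69.4) + f_A·(-23.5) = -31.4 − (-4.074) = -27.326
Substitute f_A = 0.497 − f_B:
f_B·(-69.4 − -23.5) = -27.326 − 0.497×(-23.5) = -15.646
f_B = -15.646 / -45.9 = 0.3409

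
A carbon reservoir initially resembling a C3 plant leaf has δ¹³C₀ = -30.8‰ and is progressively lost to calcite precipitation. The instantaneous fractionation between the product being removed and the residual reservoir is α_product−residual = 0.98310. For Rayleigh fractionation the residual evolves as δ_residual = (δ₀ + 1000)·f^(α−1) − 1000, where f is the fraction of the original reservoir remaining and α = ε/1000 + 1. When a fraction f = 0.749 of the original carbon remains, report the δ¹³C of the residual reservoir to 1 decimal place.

Rayleigh residual: δ_res = (δ₀ + 1000)·f^(α−1) − 1000
α − 1 = -0.01690
f^(α−1) = 0.749^(-0.01690) = 1.004896
δ_res = (-30.8 + 1000) × 1.004896 − 1000 = 973.946 − 1000 = -26.05‰

-26.1‰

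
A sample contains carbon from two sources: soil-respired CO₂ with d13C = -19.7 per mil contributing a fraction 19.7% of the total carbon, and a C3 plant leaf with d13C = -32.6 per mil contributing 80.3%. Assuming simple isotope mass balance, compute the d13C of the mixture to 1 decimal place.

-30.1 per mil

δ_mix = f_A·δ_A + f_B·δ_B
δ_mix = 0.197 × (-19.7) + 0.803 × (-32.6)
δ_mix = -3.88 + -26.18 = -30.06 per mil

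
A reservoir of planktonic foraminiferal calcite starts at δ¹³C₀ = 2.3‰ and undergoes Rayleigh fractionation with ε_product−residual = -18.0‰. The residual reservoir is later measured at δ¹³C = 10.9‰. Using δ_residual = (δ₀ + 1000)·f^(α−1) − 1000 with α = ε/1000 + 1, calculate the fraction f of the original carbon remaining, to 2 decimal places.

0.62

α − 1 = ε/1000 = -0.0180
(δ_res + 1000)/(δ₀ + 1000) = (10.9 + 1000)/(2.3 + 1000) = 1010.9/1002.3 = 1.008580
f = 1.008580^(1/-0.0180) = exp(ln(1.008580)/-0.0180) = exp(0.00854/-0.0180)
f = exp(-0.4746) = 0.6221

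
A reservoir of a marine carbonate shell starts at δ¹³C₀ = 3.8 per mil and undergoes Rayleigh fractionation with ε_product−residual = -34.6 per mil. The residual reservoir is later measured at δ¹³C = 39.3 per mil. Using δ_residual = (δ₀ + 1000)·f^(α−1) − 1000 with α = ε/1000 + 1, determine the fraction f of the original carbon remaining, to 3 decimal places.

0.366

α − 1 = ε/1000 = -0.0346
(δ_res + 1000)/(δ₀ + 1000) = (39.3 + 1000)/(3.8 + 1000) = 1039.3/1003.8 = 1.035366
f = 1.035366^(1/-0.0346) = exp(ln(1.035366)/-0.0346) = exp(0.03475/-0.0346)
f = exp(-1.0045) = 0.3662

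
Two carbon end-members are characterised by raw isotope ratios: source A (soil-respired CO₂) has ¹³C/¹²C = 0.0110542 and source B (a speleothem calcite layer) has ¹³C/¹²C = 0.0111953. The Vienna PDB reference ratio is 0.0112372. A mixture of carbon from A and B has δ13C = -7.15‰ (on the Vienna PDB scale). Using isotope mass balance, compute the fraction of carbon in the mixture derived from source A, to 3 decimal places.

0.272

δ_A = (0.0110542/0.0112372 − 1)×1000 = (0.983715 − 1)×1000 = -16.285‰
δ_B = (0.0111953/0.0112372 − 1)×1000 = (0.996271 − 1)×1000 = -3.729‰
f_A = (δ_mix − δ_B)/(δ_A − δ_B) = (-7.15 − (-3.729))/(-16.285 − (-3.729))
f_A = -3.421 / -12.557 = 0.2725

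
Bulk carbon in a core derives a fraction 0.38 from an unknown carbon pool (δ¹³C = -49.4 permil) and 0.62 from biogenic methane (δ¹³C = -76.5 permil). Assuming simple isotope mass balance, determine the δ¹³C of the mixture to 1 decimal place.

δ_mix = f_A·δ_A + f_B·δ_B
δ_mix = 0.38 × (-49.4) + 0.62 × (-76.5)
δ_mix = -18.77 + -47.43 = -66.20 permil

-66.2 permil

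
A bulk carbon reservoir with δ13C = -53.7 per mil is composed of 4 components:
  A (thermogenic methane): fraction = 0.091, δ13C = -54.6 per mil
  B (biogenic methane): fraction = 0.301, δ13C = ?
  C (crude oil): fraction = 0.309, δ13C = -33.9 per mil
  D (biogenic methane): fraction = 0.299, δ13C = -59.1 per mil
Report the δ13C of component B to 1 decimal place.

Isotope mass balance: δ_bulk = Σ fᵢ·δᵢ.
-53.7 = 0.091×(-54.6) + 0.301×δ_B + 0.309×(-33.9) + 0.299×(-59.1)
0.301·δ_B = -53.7 − (-33.115) = -20.585
δ_B = -20.585 / 0.301 = -68.39 per mil

-68.4 per mil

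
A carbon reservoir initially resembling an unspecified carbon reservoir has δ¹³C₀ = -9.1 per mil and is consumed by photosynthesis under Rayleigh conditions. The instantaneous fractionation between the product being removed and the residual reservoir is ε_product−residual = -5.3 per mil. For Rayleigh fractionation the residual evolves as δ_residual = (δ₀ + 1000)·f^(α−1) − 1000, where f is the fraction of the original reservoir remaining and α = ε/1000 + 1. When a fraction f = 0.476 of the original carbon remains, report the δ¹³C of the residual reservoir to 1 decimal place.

-5.2 per mil

Rayleigh residual: δ_res = (δ₀ + 1000)·f^(α−1) − 1000
α = ε/1000 + 1 = 0.99470, so α − 1 = -0.00530
f^(α−1) = 0.476^(-0.00530) = 1.003942
δ_res = (-9.1 + 1000) × 1.003942 − 1000 = 994.806 − 1000 = -5.19 per mil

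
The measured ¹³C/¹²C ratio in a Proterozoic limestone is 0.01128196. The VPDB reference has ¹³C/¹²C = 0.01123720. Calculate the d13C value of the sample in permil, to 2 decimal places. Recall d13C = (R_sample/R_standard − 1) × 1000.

d13C = (R_sample / R_standard − 1) × 1000
R_sample / R_standard = 0.01128196 / 0.01123720 = 1.003983
d13C = (1.003983 − 1) × 1000 = 3.983 permil

3.98 permil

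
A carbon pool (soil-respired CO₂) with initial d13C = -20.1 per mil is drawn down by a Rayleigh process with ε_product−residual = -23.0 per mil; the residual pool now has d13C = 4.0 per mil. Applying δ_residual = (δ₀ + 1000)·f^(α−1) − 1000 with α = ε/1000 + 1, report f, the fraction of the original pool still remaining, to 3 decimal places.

α − 1 = ε/1000 = -0.0230
(δ_res + 1000)/(δ₀ + 1000) = (4.0 + 1000)/(-20.1 + 1000) = 1004.0/979.9 = 1.024594
f = 1.024594^(1/-0.0230) = exp(ln(1.024594)/-0.0230) = exp(0.02430/-0.0230)
f = exp(-1.0564) = 0.3477

0.348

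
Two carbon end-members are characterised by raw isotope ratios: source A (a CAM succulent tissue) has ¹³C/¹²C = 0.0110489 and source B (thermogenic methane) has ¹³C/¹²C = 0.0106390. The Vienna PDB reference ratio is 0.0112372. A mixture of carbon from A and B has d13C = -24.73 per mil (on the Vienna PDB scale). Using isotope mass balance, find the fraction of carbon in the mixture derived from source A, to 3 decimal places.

0.781

δ_A = (0.0110489/0.0112372 − 1)×1000 = (0.983243 − 1)×1000 = -16.757 per mil
δ_B = (0.0106390/0.0112372 − 1)×1000 = (0.946766 − 1)×1000 = -53.234 per mil
f_A = (δ_mix − δ_B)/(δ_A − δ_B) = (-24.73 − (-53.234))/(-16.757 − (-53.234))
f_A = 28.504 / 36.477 = 0.7814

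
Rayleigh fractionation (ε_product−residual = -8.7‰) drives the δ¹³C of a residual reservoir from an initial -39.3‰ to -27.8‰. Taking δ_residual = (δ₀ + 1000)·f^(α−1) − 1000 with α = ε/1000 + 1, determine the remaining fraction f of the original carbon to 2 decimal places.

0.25

α − 1 = ε/1000 = -0.0087
(δ_res + 1000)/(δ₀ + 1000) = (-27.8 + 1000)/(-39.3 + 1000) = 972.2/960.7 = 1.011970
f = 1.011970^(1/-0.0087) = exp(ln(1.011970)/-0.0087) = exp(0.01190/-0.0087)
f = exp(-1.3677) = 0.2547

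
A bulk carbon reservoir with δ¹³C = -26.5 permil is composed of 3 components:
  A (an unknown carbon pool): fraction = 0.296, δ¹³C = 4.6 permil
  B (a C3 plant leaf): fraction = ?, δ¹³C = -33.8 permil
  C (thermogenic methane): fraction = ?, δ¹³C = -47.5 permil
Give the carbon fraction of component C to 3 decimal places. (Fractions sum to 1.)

0.297

Let f_C and f_B be the unknown fractions; fractions sum to 1 so f_C + f_B = 0.704.
Mass balance: Σ fᵢ·δᵢ = δ_bulk ⇒ f_C·(-47.5) + f_B·(-33.8) = -26.5 − (1.362) = -27.862
Substitute f_B = 0.704 − f_C:
f_C·(-47.5 − -33.8) = -27.862 − 0.704×(-33.8) = -4.066
f_C = -4.066 / -13.7 = 0.2968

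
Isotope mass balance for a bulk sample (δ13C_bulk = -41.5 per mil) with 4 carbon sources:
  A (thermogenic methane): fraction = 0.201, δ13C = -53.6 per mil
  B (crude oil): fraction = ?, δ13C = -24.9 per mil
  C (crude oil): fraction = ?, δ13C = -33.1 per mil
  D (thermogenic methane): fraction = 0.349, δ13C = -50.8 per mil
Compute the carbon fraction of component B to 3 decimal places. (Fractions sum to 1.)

0.231

Let f_B and f_C be the unknown fractions; fractions sum to 1 so f_B + f_C = 0.450.
Mass balance: Σ fᵢ·δᵢ = δ_bulk ⇒ f_B·(-24.9) + f_C·(-33.1) = -41.5 − (-28.503) = -12.997
Substitute f_C = 0.450 − f_B:
f_B·(-24.9 − -33.1) = -12.997 − 0.450×(-33.1) = 1.898
f_B = 1.898 / 8.2 = 0.2314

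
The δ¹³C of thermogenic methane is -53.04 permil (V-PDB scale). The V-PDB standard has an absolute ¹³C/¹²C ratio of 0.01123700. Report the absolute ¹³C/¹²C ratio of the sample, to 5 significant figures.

R_sample = R_standard × (δ¹³C/1000 + 1)
R_sample = 0.01123700 × (-53.04/1000 + 1) = 0.01123700 × 0.946960
R_sample = 0.0106410

0.010641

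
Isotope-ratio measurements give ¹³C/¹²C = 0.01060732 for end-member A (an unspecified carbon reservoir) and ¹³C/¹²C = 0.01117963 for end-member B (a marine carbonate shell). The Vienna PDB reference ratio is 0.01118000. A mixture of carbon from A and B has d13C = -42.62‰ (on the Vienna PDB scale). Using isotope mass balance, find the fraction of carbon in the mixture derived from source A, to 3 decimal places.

δ_A = (0.01060732/0.01118000 − 1)×1000 = (0.948776 − 1)×1000 = -51.224‰
δ_B = (0.01117963/0.01118000 − 1)×1000 = (0.999967 − 1)×1000 = -0.033‰
f_A = (δ_mix − δ_B)/(δ_A − δ_B) = (-42.62 − (-0.033))/(-51.224 − (-0.033))
f_A = -42.587 / -51.191 = 0.8319

0.832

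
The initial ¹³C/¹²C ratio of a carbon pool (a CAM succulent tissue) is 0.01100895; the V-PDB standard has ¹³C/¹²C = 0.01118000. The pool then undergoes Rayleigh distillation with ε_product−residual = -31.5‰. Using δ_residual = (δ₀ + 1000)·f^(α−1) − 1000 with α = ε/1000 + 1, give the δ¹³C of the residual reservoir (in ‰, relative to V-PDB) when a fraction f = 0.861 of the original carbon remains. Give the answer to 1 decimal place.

δ₀ = (0.01100895/0.01118000 − 1)×1000 = (0.984700 − 1)×1000 = -15.300‰
α − 1 = ε/1000 = -0.0315
f^(α−1) = 0.861^(-0.0315) = 1.004725
δ_res = (-15.300 + 1000) × 1.004725 − 1000 = 989.354 − 1000 = -10.65‰

-10.6‰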